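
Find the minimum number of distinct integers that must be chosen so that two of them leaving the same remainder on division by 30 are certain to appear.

31

By pigeonhole, the 30 residue classes mod 30 are the pigeonholes.
With 30 integers one could put 1 in each residue class and have no class reach 2.
The 31st integer pushes some class to 2, so 30·1 + 1 = 31.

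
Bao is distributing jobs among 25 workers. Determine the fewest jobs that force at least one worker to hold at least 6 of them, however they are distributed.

With 125 jobs one could put exactly 5 in each of the 25 workers, and no worker would reach 6.
By the pigeonhole principle, one more job must land in a worker that already has 5, giving it 6.
So 25 × 5 + 1 = 126 jobs are required.

126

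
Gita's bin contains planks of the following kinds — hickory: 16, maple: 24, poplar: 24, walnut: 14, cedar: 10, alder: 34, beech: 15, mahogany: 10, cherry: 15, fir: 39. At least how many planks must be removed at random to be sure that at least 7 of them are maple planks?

184

In the worst case for collecting maple planks, every non-maple plank comes out first.
There are 16 + 24 + 14 + 10 + 34 + 15 + 10 + 15 + 39 = 177 non-maple planks altogether.
After those, each further plank must be maple, so 177 + 7 = 184 draws guarantee 7 maple planks.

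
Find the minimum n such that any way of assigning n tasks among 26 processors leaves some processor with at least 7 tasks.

With 156 tasks one could put exactly 6 in each of the 26 processors, and no processor would reach 7.
One more task must land in a processor that already has 6, giving it 7.
So 26 × 6 + 1 = 157 tasks are required.

157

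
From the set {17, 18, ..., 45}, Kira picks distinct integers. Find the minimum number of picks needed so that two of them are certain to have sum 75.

Group the elements by complementary pair {x, 75−x}: {30,45}, {31,44}, {32,43}, …, giving 8 two-element pairs and 13 integers whose partner 75−x falls outside [17,45].
Treating each of those 21 groups as a pigeonhole, one can pick one integer per group — 21 integers — with no two summing to 75.
The 22nd integer lands in an occupied pair, forcing a sum of 75.

22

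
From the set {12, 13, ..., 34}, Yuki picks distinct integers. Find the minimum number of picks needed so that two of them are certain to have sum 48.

14

Group the elements by complementary pair {x, 48−x}: {14,34}, {15,33}, {16,32}, …, giving 10 two-element pairs, the single value 24 (it cannot pair with itself since the integers are distinct), and 2 integers whose partner 48−x falls outside [12,34].
Treating each of those 13 groups as a pigeonhole, one can pick one integer per group — 13 integers — with no two summing to 48.
The 14th integer lands in an occupied pair, forcing a sum of 48.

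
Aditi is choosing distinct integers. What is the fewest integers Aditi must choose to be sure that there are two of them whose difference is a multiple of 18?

Integers whose pairwise differences are multiples of 18 are exactly those sharing a remainder mod 18. Pigeonhole: the 18 residue classes mod 18 are the pigeonholes.
With 18 integers one could put 1 in each residue class and have no class reach 2.
The 19th integer pushes some class to 2, so 18·1 + 1 = 19.

19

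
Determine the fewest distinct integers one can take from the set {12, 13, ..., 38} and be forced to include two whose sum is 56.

Two chosen integers sum to 56 exactly when both halves of some pair {x, 56−x} with 18 ≤ x ≤ 56−x ≤ 38 are chosen — 10 such pairs.
The remaining 7 elements (those with no distinct partner in range) can never complete a 56-sum, so the worst case takes all of them and one from each pair: 7 + 10 = 17.
By pigeonhole, the 18th integer has to be the second member of some pair, so 17 + 1 = 18.

18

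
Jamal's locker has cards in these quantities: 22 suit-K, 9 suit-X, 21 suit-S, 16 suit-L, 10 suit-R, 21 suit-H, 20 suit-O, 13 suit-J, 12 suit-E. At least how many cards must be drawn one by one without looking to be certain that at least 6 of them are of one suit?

46

Pigeonhole: put each drawn card into a box by suit. The largest draw with every box below 6 takes min(count, 5) from each suit.
Σ min(cᵢ, 5) = 5 + 5 + 5 + 5 + 5 + 5 + 5 + 5 + 5 = 45.
Draw number 45 + 1 = 46 must push one box to 6.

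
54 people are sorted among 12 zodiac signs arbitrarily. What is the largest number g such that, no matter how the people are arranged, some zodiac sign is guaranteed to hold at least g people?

5

By pigeonhole, the 12 zodiac signs are the holes and the 54 people are the pigeons.
If every zodiac sign held at most 4 people, the total would be at most 12 × 4 = 48, which is less than 54.
So some zodiac sign holds at least ⌈54/12⌉ = 5 people.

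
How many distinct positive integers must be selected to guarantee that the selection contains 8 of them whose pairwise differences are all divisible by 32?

225

Integers whose pairwise differences are multiples of 32 are exactly those sharing a remainder mod 32. By pigeonhole, the 32 residue classes mod 32 are the pigeonholes.
With 224 integers one could put 7 in each residue class and have no class reach 8.
The 225th integer pushes some class to 8, so 32·7 + 1 = 225.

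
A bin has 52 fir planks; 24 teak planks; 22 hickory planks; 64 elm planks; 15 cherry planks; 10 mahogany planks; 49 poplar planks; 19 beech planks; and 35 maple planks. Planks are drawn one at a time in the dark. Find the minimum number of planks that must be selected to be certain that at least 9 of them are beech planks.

In the worst case for collecting beech planks, every non-beech plank comes out first.
There are 52 + 24 + 22 + 64 + 15 + 10 + 49 + 35 = 271 non-beech planks altogether.
After those, each further plank must be beech, so 271 + 9 = 280 draws guarantee 9 beech planks.

280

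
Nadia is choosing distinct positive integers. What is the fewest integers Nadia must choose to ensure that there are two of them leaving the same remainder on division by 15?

16

The 15 residue classes mod 15 are the pigeonholes.
With 15 integers one could put 1 in each residue class and have no class reach 2.
The 16th integer pushes some class to 2, so 15·1 + 1 = 16.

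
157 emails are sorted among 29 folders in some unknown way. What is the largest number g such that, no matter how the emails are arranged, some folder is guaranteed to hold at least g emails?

The 29 folders are the holes and the 157 emails are the pigeons.
If every folder held at most 5 emails, the total would be at most 29 × 5 = 145, which is less than 157.
So some folder holds at least ⌈157/29⌉ = 6 emails.

6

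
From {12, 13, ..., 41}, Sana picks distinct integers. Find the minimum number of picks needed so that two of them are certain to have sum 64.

22

A set avoiding the sum 64 can contain at most one of each pair {x, 64−x}, plus the 12 elements whose complement lies outside the range or equal to its own complement.
The integers 12, …, 32 (21 of them) are such a set: any two sum to at least 12+13 = 25 and at most 31+32 = 63 < 64.
By pigeonhole, any 22nd integer completes one of the 9 pairs, so 22 choices force a sum of 64.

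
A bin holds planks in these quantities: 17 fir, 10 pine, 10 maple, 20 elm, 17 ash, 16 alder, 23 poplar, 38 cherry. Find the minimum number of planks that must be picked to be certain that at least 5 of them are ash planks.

In the worst case for collecting ash planks, every non-ash plank comes out first.
There are 17 + 10 + 10 + 20 + 16 + 23 + 38 = 134 non-ash planks altogether.
After those, each further plank must be ash, so 134 + 5 = 139 draws guarantee 5 ash planks.

139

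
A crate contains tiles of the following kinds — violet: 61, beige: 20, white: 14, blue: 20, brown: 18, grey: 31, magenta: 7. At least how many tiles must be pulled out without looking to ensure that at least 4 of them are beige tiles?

155

In the worst case for collecting beige tiles, every non-beige tile comes out first.
There are 61 + 14 + 20 + 18 + 31 + 7 = 151 non-beige tiles altogether.
After those, each further tile must be beige, so 151 + 4 = 155 draws guarantee 4 beige tiles.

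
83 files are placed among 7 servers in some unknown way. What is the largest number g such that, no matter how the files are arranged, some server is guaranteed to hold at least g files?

12

The 7 servers are the holes and the 83 files are the pigeons.
If every server held at most 11 files, the total would be at most 7 × 11 = 77, which is less than 83.
So some server holds at least ⌈83/7⌉ = 12 files.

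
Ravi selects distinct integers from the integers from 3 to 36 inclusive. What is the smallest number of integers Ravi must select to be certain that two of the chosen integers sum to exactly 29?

23

A set avoiding the sum 29 can contain at most one of each pair {x, 29−x}, plus the 10 elements whose complement lies outside the range.
The integers 15, …, 36 (22 of them) are such a set: any two sum to at least 15+16 = 31 > 29.
Any 23rd integer completes one of the 12 pairs, so 23 choices force a sum of 29.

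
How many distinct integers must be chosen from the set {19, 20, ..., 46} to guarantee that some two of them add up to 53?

Group the elements by complementary pair {x, 53−x}: {19,34}, {20,33}, {21,32}, …, giving 8 two-element pairs and 12 integers whose partner 53−x falls outside [19,46].
Treating each of those 20 groups as a pigeonhole, one can pick one integer per group — 20 integers — with no two summing to 53.
The 21st integer lands in an occupied pair, forcing a sum of 53.

21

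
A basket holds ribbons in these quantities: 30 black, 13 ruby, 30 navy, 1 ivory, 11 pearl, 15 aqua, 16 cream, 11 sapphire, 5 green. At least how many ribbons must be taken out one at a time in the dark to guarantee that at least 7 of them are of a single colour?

49

The 9 colours are the holes; the ribbons drawn are the pigeons.
To avoid 7 of any one colour, the worst case takes at most 6 of each colour, or every ribbon of a colour that has fewer than 6.
That gives 6 + 6 + 6 + 1 + 6 + 6 + 6 + 6 + 5 = 48 ribbons with no colour reaching 7.
The next ribbon forces some colour to 7, so 48 + 1 = 49.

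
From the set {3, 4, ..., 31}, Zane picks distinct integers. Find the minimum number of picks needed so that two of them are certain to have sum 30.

Two chosen integers sum to 30 exactly when both halves of some pair {x, 30−x} with 3 ≤ x ≤ 30−x ≤ 27 are chosen — 12 such pairs.
The remaining 5 elements (those with no distinct partner in range) can never complete a 30-sum, so the worst case takes all of them and one from each pair: 5 + 12 = 17.
By the pigeonhole principle, the 18th integer has to be the second member of some pair, so 17 + 1 = 18.

18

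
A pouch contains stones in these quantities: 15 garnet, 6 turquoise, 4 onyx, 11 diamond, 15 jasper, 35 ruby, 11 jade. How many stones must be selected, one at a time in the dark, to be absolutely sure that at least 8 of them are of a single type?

46

By the pigeonhole principle, put each drawn stone into a box by type. The largest draw with every box below 8 takes min(count, 7) from each type; types with fewer than 7 contribute all they have.
Σ min(cᵢ, 7) = 7 + 6 + 4 + 7 + 7 + 7 + 7 = 45.
Draw number 45 + 1 = 46 must push one box to 8.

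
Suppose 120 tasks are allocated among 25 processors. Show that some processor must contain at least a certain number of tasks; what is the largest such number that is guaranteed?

5

Pigeonhole: the 25 processors are the holes and the 120 tasks are the pigeons.
If every processor held at most 4 tasks, the total would be at most 25 × 4 = 100, which is less than 120.
So some processor holds at least ⌈120/25⌉ = 5 tasks.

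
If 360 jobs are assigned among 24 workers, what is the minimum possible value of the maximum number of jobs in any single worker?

By pigeonhole, the 24 workers are the holes and the 360 jobs are the pigeons.
If every worker held at most 14 jobs, the total would be at most 24 × 14 = 336, which is less than 360.
So some worker holds at least ⌈360/24⌉ = 15 jobs.

15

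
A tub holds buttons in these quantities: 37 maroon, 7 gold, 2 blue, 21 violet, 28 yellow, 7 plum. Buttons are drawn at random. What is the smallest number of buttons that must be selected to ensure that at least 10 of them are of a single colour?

44

An adversary could hand out at most 9 buttons per colour (gold, blue, plum run out sooner): 9 + 7 + 2 + 9 + 9 + 7 = 43 buttons and still no colour has 10.
Pigeonhole: one more button lands in a colour already at 9, so 44 draws are enough and 43 are not.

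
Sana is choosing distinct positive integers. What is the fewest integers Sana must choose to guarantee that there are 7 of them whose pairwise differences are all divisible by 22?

133

Integers whose pairwise differences are multiples of 22 are exactly those sharing a remainder mod 22. Pigeonhole: the 22 residue classes mod 22 are the pigeonholes.
With 132 integers one could put 6 in each residue class and have no class reach 7.
The 133rd integer pushes some class to 7, so 22·6 + 1 = 133.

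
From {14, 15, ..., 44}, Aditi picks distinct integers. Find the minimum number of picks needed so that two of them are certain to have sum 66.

21

Two chosen integers sum to 66 exactly when both halves of some pair {x, 66−x} with 22 ≤ x ≤ 66−x ≤ 44 are chosen — 11 such pairs.
The remaining 9 elements (those with no distinct partner in range) can never complete a 66-sum, so the worst case takes all of them and one from each pair: 9 + 11 = 20.
Pigeonhole: the 21st integer has to be the second member of some pair, so 20 + 1 = 21.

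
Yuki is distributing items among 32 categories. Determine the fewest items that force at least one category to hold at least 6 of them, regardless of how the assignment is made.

With 160 items one could put exactly 5 in each of the 32 categories, and no category would reach 6.
One more item must land in a category that already has 5, giving it 6.
So 32 × 5 + 1 = 161 items are required.

161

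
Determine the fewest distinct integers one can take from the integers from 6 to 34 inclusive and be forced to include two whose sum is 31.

20

Group the elements by complementary pair {x, 31−x}: {6,25}, {7,24}, {8,23}, …, giving 10 two-element pairs and 9 integers whose partner 31−x falls outside [6,34].
Treating each of those 19 groups as a pigeonhole, one can pick one integer per group — 19 integers — with no two summing to 31.
The 20th integer lands in an occupied pair, forcing a sum of 31.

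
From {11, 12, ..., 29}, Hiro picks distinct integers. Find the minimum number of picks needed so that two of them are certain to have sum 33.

Group the elements by complementary pair {x, 33−x}: {11,22}, {12,21}, {13,20}, …, giving 6 two-element pairs and 7 integers whose partner 33−x falls outside [11,29].
Pigeonhole: treating each of those 13 groups as a pigeonhole, one can pick one integer per group — 13 integers — with no two summing to 33.
The 14th integer lands in an occupied pair, forcing a sum of 33.

14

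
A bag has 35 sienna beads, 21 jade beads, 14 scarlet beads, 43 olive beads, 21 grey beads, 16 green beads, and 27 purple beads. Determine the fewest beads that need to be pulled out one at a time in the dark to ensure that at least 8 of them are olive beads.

In the worst case for collecting olive beads, every non-olive bead comes out first.
There are 35 + 21 + 14 + 21 + 16 + 27 = 134 non-olive beads altogether.
After those, each further bead must be olive, so 134 + 8 = 142 draws guarantee 8 olive beads.

142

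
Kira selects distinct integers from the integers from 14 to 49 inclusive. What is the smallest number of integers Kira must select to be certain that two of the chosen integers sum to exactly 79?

27

A set avoiding the sum 79 can contain at most one of each pair {x, 79−x}, plus the 16 elements whose complement lies outside the range.
The integers 14, …, 39 (26 of them) are such a set: any two sum to at least 14+15 = 29 and at most 38+39 = 77 < 79.
By the pigeonhole principle, any 27th integer completes one of the 10 pairs, so 27 choices force a sum of 79.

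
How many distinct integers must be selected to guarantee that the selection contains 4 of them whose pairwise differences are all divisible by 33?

Integers whose pairwise differences are multiples of 33 are exactly those sharing a remainder mod 33. By the pigeonhole principle, the 33 residue classes mod 33 are the pigeonholes.
With 99 integers one could put 3 in each residue class and have no class reach 4.
The 100th integer pushes some class to 4, so 33·3 + 1 = 100.

100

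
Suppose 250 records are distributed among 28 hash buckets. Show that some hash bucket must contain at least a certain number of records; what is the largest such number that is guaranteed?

By the pigeonhole principle, the 28 hash buckets are the holes and the 250 records are the pigeons.
If every hash bucket held at most 8 records, the total would be at most 28 × 8 = 224, which is less than 250.
So some hash bucket holds at least ⌈250/28⌉ = 9 records.

9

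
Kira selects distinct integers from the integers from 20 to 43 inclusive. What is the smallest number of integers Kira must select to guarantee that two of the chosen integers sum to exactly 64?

14

A set avoiding the sum 64 can contain at most one of each pair {x, 64−x}, plus the 2 elements whose complement lies outside the range or equal to its own complement.
The integers 20, …, 32 (13 of them) are such a set: any two sum to at least 20+21 = 41 and at most 31+32 = 63 < 64.
By pigeonhole, any 14th integer completes one of the 11 pairs, so 14 choices force a sum of 64.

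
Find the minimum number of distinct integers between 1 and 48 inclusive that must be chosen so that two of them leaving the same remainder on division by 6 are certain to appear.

7

Pigeonhole: the 6 residue classes mod 6 are the pigeonholes.
With 6 integers one could put 1 in each residue class and have no class reach 2.
The 7th integer pushes some class to 2, so 6·1 + 1 = 7.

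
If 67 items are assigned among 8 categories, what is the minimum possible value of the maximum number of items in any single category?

9

The 8 categories are the holes and the 67 items are the pigeons.
If every category held at most 8 items, the total would be at most 8 × 8 = 64, which is less than 67.
So some category holds at least ⌈67/8⌉ = 9 items.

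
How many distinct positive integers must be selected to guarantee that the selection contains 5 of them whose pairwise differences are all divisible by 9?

Integers whose pairwise differences are multiples of 9 are exactly those sharing a remainder mod 9. By the pigeonhole principle, the 9 residue classes mod 9 are the pigeonholes.
With 36 integers one could put 4 in each residue class and have no class reach 5.
The 37th integer pushes some class to 5, so 9·4 + 1 = 37.

37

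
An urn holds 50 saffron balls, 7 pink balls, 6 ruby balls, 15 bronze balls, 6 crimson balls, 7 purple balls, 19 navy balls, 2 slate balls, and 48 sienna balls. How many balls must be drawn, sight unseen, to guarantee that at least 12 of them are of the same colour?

73

By pigeonhole, the 9 colours are the holes; the balls drawn are the pigeons.
To avoid 12 of any one colour, the worst case takes at most 11 of each colour, or every ball of a colour that has fewer than 11.
That gives 11 + 7 + 6 + 11 + 6 + 7 + 11 + 2 + 11 = 72 balls with no colour reaching 12.
The next ball forces some colour to 12, so 72 + 1 = 73.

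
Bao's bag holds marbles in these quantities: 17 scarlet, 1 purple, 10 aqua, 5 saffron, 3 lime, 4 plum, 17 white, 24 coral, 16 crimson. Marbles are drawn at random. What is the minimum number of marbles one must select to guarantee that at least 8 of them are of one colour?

49

Pigeonhole: put each drawn marble into a box by colour. The largest draw with every box below 8 takes min(count, 7) from each colour; colours with fewer than 7 contribute all they have.
Σ min(cᵢ, 7) = 7 + 1 + 7 + 5 + 3 + 4 + 7 + 7 + 7 = 48.
Draw number 48 + 1 = 49 must push one box to 8.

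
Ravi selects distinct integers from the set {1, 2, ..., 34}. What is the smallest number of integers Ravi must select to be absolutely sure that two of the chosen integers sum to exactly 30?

A set avoiding the sum 30 can contain at most one of each pair {x, 30−x}, plus the 6 elements whose complement lies outside the range or equal to its own complement.
The integers 15, …, 34 (20 of them) are such a set: any two sum to at least 15+16 = 31 > 30.
Any 21st integer completes one of the 14 pairs, so 21 choices force a sum of 30.

21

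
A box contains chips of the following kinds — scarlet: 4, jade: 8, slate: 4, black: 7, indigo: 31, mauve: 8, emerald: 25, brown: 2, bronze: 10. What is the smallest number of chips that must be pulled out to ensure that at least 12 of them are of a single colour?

66

An adversary could hand out at most 11 chips per colour (7 colours run out sooner): 4 + 8 + 4 + 7 + 11 + 8 + 11 + 2 + 10 = 65 chips and still no colour has 12.
One more chip lands in a colour already at 11, so 66 draws are enough and 65 are not.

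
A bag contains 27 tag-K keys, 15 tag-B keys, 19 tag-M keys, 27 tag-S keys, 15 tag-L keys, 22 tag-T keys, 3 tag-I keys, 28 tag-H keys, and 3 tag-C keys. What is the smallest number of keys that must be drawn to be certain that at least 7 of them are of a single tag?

49

Pigeonhole: the 9 tags are the holes; the keys drawn are the pigeons.
To avoid 7 of any one tag, the worst case takes at most 6 of each tag, or every key of a tag that has fewer than 6.
That gives 6 + 6 + 6 + 6 + 6 + 6 + 3 + 6 + 3 = 48 keys with no tag reaching 7.
The next key forces some tag to 7, so 48 + 1 = 49.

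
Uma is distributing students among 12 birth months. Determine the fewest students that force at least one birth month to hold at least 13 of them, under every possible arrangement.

145

With 144 students one could put exactly 12 in each of the 12 birth months, and no birth month would reach 13.
By pigeonhole, one more student must land in a birth month that already has 12, giving it 13.
So 12 × 12 + 1 = 145 students are required.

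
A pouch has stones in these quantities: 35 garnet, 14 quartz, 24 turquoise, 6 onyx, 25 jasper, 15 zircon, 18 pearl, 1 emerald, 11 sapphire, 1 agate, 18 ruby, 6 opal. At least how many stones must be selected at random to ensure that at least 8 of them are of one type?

71

By the pigeonhole principle, the 12 types are the holes; the stones drawn are the pigeons.
To avoid 8 of any one type, the worst case takes at most 7 of each type, or every stone of a type that has fewer than 7.
That gives 7 + 7 + 7 + 6 + 7 + 7 + 7 + 1 + 7 + 1 + 7 + 6 = 70 stones with no type reaching 8.
The next stone forces some type to 8, so 70 + 1 = 71.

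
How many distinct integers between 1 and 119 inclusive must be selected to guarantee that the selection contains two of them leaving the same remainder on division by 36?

37

The 36 residue classes mod 36 are the pigeonholes.
With 36 integers one could put 1 in each residue class and have no class reach 2.
The 37th integer pushes some class to 2, so 36·1 + 1 = 37.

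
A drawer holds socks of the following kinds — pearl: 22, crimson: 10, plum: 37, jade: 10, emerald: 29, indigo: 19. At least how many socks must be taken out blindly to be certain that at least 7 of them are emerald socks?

105

In the worst case for collecting emerald socks, every non-emerald sock comes out first.
There are 22 + 10 + 37 + 10 + 19 = 98 non-emerald socks altogether.
After those, each further sock must be emerald, so 98 + 7 = 105 draws guarantee 7 emerald socks.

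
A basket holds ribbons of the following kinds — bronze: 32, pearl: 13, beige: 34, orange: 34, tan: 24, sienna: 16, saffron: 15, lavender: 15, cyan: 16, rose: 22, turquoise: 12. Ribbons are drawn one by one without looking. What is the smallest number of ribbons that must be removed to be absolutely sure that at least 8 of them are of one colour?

78

By the pigeonhole principle, the 11 colours are the holes; the ribbons drawn are the pigeons.
To avoid 8 of any one colour, the worst case takes at most 7 of each colour.
That gives 7 + 7 + 7 + 7 + 7 + 7 + 7 + 7 + 7 + 7 + 7 = 77 ribbons with no colour reaching 8.
The next ribbon forces some colour to 8, so 77 + 1 = 78.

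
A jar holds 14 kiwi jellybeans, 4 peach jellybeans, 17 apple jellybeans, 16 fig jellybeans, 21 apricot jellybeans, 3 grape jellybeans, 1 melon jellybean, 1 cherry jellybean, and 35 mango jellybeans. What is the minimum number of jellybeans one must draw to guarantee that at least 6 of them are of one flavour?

35

An adversary could hand out at most 5 jellybeans per flavour (4 flavours run out sooner): 5 + 4 + 5 + 5 + 5 + 3 + 1 + 1 + 5 = 34 jellybeans and still no flavour has 6.
One more jellybean lands in a flavour already at 5, so 35 draws are enough and 34 are not.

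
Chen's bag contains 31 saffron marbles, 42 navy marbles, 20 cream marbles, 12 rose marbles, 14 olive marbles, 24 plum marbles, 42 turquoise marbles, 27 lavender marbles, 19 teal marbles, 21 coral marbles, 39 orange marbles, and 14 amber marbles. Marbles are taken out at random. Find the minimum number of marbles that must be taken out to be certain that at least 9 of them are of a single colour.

97

An adversary could hand out at most 8 marbles per colour: 8 + 8 + 8 + 8 + 8 + 8 + 8 + 8 + 8 + 8 + 8 + 8 = 96 marbles and still no colour has 9.
One more marble lands in a colour already at 8, so 97 draws are enough and 96 are not.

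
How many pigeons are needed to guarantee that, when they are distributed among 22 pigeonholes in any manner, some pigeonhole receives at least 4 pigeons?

67

With 66 pigeons one could put exactly 3 in each of the 22 pigeonholes, and no pigeonhole would reach 4.
One more pigeon must land in a pigeonhole that already has 3, giving it 4.
So 22 × 3 + 1 = 67 pigeons are required.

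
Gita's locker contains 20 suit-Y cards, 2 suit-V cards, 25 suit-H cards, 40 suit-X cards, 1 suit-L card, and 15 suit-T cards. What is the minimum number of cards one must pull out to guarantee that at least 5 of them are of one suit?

An adversary could hand out at most 4 cards per suit (suit-V, suit-L run out sooner): 4 + 2 + 4 + 4 + 1 + 4 = 19 cards and still no suit has 5.
Pigeonhole: one more card lands in a suit already at 4, so 20 draws are enough and 19 are not.

20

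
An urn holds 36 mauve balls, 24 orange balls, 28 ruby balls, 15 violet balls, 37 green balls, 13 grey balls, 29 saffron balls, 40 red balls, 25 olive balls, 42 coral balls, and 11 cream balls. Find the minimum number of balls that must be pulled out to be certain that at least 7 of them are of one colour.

By the pigeonhole principle, put each drawn ball into a box by colour. The largest draw with every box below 7 takes min(count, 6) from each colour.
Σ min(cᵢ, 6) = 6 + 6 + 6 + 6 + 6 + 6 + 6 + 6 + 6 + 6 + 6 = 66.
Draw number 66 + 1 = 67 must push one box to 7.

67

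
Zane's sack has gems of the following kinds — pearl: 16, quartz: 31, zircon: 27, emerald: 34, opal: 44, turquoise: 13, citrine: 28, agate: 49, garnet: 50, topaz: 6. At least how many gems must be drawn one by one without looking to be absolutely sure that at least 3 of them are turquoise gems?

288

In the worst case for collecting turquoise gems, every non-turquoise gem comes out first.
There are 16 + 31 + 27 + 34 + 44 + 28 + 49 + 50 + 6 = 285 non-turquoise gems altogether.
After those, each further gem must be turquoise, so 285 + 3 = 288 draws guarantee 3 turquoise gems.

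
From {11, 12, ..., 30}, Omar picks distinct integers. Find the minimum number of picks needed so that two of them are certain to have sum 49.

A set avoiding the sum 49 can contain at most one of each pair {x, 49−x}, plus the 8 elements whose complement lies outside the range.
The integers 11, …, 24 (14 of them) are such a set: any two sum to at least 11+12 = 23 and at most 23+24 = 47 < 49.
Pigeonhole: any 15th integer completes one of the 6 pairs, so 15 choices force a sum of 49.

15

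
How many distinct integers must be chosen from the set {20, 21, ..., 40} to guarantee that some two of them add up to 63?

Two chosen integers sum to 63 exactly when both halves of some pair {x, 63−x} with 23 ≤ x ≤ 63−x ≤ 40 are chosen — 9 such pairs.
The remaining 3 elements (those with no distinct partner in range) can never complete a 63-sum, so the worst case takes all of them and one from each pair: 3 + 9 = 12.
By the pigeonhole principle, the 13th integer has to be the second member of some pair, so 12 + 1 = 13.

13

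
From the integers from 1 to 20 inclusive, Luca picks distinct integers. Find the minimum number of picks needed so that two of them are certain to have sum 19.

12

Group the elements by complementary pair {x, 19−x}: {1,18}, {2,17}, {3,16}, …, giving 9 two-element pairs and 2 integers whose partner 19−x falls outside [1,20].
Pigeonhole: treating each of those 11 groups as a pigeonhole, one can pick one integer per group — 11 integers — with no two summing to 19.
The 12th integer lands in an occupied pair, forcing a sum of 19.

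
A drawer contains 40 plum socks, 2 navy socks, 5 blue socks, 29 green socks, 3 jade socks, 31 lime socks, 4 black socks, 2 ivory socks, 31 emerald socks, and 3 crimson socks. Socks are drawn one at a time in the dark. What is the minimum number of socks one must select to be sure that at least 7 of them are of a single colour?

By the pigeonhole principle, put each drawn sock into a box by colour. The largest draw with every box below 7 takes min(count, 6) from each colour; colours with fewer than 6 contribute all they have.
Σ min(cᵢ, 6) = 6 + 2 + 5 + 6 + 3 + 6 + 4 + 2 + 6 + 3 = 43.
Draw number 43 + 1 = 44 must push one box to 7.

44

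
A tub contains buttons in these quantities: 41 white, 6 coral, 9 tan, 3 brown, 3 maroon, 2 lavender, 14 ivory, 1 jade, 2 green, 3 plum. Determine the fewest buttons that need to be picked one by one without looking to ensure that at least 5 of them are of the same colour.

By the pigeonhole principle, the 10 colours are the holes; the buttons drawn are the pigeons.
To avoid 5 of any one colour, the worst case takes at most 4 of each colour, or every button of a colour that has fewer than 4.
That gives 4 + 4 + 4 + 3 + 3 + 2 + 4 + 1 + 2 + 3 = 30 buttons with no colour reaching 5.
The next button forces some colour to 5, so 30 + 1 = 31.

31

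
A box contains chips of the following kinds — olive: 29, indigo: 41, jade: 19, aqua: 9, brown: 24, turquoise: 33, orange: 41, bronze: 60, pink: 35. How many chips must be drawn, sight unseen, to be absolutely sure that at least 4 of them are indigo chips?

254

In the worst case for collecting indigo chips, every non-indigo chip comes out first.
There are 29 + 19 + 9 + 24 + 33 + 41 + 60 + 35 = 250 non-indigo chips altogether.
After those, each further chip must be indigo, so 250 + 4 = 254 draws guarantee 4 indigo chips.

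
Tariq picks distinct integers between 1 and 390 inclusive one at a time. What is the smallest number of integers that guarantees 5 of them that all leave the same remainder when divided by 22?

89

By the pigeonhole principle, the 22 residue classes mod 22 are the pigeonholes.
With 88 integers one could put 4 in each residue class and have no class reach 5.
The 89th integer pushes some class to 5, so 22·4 + 1 = 89.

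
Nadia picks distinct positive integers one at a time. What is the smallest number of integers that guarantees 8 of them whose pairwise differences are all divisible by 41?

288

Integers whose pairwise differences are multiples of 41 are exactly those sharing a remainder mod 41. By the pigeonhole principle, the 41 residue classes mod 41 are the pigeonholes.
With 287 integers one could put 7 in each residue class and have no class reach 8.
The 288th integer pushes some class to 8, so 41·7 + 1 = 288.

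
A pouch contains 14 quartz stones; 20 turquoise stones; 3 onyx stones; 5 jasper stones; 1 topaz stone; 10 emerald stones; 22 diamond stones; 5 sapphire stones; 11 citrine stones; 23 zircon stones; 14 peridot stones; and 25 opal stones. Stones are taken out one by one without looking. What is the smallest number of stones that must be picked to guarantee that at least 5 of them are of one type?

Put each drawn stone into a box by type. The largest draw with every box below 5 takes min(count, 4) from each type; types with fewer than 4 contribute all they have.
Σ min(cᵢ, 4) = 4 + 4 + 3 + 4 + 1 + 4 + 4 + 4 + 4 + 4 + 4 + 4 = 44.
Draw number 44 + 1 = 45 must push one box to 5.

45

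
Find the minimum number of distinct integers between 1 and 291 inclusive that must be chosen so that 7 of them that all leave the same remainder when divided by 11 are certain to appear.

67

The 11 residue classes mod 11 are the pigeonholes.
With 66 integers one could put 6 in each residue class and have no class reach 7.
The 67th integer pushes some class to 7, so 11·6 + 1 = 67.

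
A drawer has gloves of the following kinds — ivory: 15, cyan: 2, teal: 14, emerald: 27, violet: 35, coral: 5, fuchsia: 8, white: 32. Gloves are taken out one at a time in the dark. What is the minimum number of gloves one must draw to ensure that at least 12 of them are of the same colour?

71

Pigeonhole: put each drawn glove into a box by colour. The largest draw with every box below 12 takes min(count, 11) from each colour; colours with fewer than 11 contribute all they have.
Σ min(cᵢ, 11) = 11 + 2 + 11 + 11 + 11 + 5 + 8 + 11 = 70.
Draw number 70 + 1 = 71 must push one box to 12.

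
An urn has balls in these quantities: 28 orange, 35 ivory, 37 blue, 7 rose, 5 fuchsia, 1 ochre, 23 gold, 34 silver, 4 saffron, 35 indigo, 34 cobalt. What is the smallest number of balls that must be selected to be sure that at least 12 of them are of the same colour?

An adversary could hand out at most 11 balls per colour (4 colours run out sooner): 11 + 11 + 11 + 7 + 5 + 1 + 11 + 11 + 4 + 11 + 11 = 94 balls and still no colour has 12.
By pigeonhole, one more ball lands in a colour already at 11, so 95 draws are enough and 94 are not.

95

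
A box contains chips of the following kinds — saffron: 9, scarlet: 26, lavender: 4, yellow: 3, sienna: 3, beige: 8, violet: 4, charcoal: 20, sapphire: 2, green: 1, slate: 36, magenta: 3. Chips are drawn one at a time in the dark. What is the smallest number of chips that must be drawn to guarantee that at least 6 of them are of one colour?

46

Pigeonhole: the 12 colours are the holes; the chips drawn are the pigeons.
To avoid 6 of any one colour, the worst case takes at most 5 of each colour, or every chip of a colour that has fewer than 5.
That gives 5 + 5 + 4 + 3 + 3 + 5 + 4 + 5 + 2 + 1 + 5 + 3 = 45 chips with no colour reaching 6.
The next chip forces some colour to 6, so 45 + 1 = 46.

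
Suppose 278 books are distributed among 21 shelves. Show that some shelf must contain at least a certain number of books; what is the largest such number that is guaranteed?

14

The 21 shelves are the holes and the 278 books are the pigeons.
If every shelf held at most 13 books, the total would be at most 21 × 13 = 273, which is less than 278.
So some shelf holds at least ⌈278/21⌉ = 14 books.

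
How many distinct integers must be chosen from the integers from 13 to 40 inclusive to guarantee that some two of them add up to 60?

19

Group the elements by complementary pair {x, 60−x}: {20,40}, {21,39}, {22,38}, …, giving 10 two-element pairs, the single value 30 (it cannot pair with itself since the integers are distinct), and 7 integers whose partner 60−x falls outside [13,40].
By pigeonhole, treating each of those 18 groups as a pigeonhole, one can pick one integer per group — 18 integers — with no two summing to 60.
The 19th integer lands in an occupied pair, forcing a sum of 60.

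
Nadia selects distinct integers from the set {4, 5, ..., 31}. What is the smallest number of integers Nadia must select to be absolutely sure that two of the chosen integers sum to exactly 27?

19

Two chosen integers sum to 27 exactly when both halves of some pair {x, 27−x} with 4 ≤ x ≤ 27−x ≤ 23 are chosen — 10 such pairs.
The remaining 8 elements (those with no distinct partner in range) can never complete a 27-sum, so the worst case takes all of them and one from each pair: 8 + 10 = 18.
By the pigeonhole principle, the 19th integer has to be the second member of some pair, so 18 + 1 = 19.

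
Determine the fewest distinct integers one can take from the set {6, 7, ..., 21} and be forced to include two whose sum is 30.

11

A set avoiding the sum 30 can contain at most one of each pair {x, 30−x}, plus the 4 elements whose complement lies outside the range or equal to its own complement.
The integers 6, …, 15 (10 of them) are such a set: any two sum to at least 6+7 = 13 and at most 14+15 = 29 < 30.
Any 11th integer completes one of the 6 pairs, so 11 choices force a sum of 30.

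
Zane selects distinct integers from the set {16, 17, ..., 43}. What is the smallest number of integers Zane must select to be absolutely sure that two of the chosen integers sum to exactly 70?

A set avoiding the sum 70 can contain at most one of each pair {x, 70−x}, plus the 12 elements whose complement lies outside the range or equal to its own complement.
The integers 16, …, 35 (20 of them) are such a set: any two sum to at least 16+17 = 33 and at most 34+35 = 69 < 70.
By pigeonhole, any 21st integer completes one of the 8 pairs, so 21 choices force a sum of 70.

21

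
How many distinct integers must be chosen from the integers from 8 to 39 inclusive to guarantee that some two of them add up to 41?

20

Group the elements by complementary pair {x, 41−x}: {8,33}, {9,32}, {10,31}, …, giving 13 two-element pairs and 6 integers whose partner 41−x falls outside [8,39].
Treating each of those 19 groups as a pigeonhole, one can pick one integer per group — 19 integers — with no two summing to 41.
The 20th integer lands in an occupied pair, forcing a sum of 41.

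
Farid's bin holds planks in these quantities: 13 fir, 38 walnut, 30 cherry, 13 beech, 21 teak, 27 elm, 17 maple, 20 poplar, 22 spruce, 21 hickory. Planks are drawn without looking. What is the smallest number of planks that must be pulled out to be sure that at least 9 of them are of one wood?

An adversary could hand out at most 8 planks per wood: 8 + 8 + 8 + 8 + 8 + 8 + 8 + 8 + 8 + 8 = 80 planks and still no wood has 9.
By the pigeonhole principle, one more plank lands in a wood already at 8, so 81 draws are enough and 80 are not.

81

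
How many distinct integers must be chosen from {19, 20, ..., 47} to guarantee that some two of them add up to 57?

20

A set avoiding the sum 57 can contain at most one of each pair {x, 57−x}, plus the 9 elements whose complement lies outside the range.
The integers 29, …, 47 (19 of them) are such a set: any two sum to at least 29+30 = 59 > 57.
Pigeonhole: any 20th integer completes one of the 10 pairs, so 20 choices force a sum of 57.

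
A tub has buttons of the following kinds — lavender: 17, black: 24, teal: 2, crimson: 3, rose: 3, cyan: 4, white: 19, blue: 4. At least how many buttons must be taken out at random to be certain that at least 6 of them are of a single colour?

32

Put each drawn button into a box by colour. The largest draw with every box below 6 takes min(count, 5) from each colour; colours with fewer than 5 contribute all they have.
Σ min(cᵢ, 5) = 5 + 5 + 2 + 3 + 3 + 4 + 5 + 4 = 31.
Draw number 31 + 1 = 32 must push one box to 6.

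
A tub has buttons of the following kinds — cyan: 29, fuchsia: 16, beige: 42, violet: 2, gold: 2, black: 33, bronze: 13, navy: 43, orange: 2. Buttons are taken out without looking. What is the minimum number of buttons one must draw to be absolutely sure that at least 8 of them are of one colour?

49

By pigeonhole, the 9 colours are the holes; the buttons drawn are the pigeons.
To avoid 8 of any one colour, the worst case takes at most 7 of each colour, or every button of a colour that has fewer than 7.
That gives 7 + 7 + 7 + 2 + 2 + 7 + 7 + 7 + 2 = 48 buttons with no colour reaching 8.
The next button forces some colour to 8, so 48 + 1 = 49.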